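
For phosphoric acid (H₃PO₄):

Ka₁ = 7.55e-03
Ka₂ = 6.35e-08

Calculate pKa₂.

pKa₂ = -log(Ka₂) = -log(6.35e-08) = 7.20.

pK_{a2} = 7.20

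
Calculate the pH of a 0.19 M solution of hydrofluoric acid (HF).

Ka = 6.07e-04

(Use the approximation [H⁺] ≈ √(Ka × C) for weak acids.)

[H⁺] = √(Ka × C) = √(6.07e-04 × 0.19) = 1.0739e-02. pH = -log(1.0739e-02)

pH = 1.97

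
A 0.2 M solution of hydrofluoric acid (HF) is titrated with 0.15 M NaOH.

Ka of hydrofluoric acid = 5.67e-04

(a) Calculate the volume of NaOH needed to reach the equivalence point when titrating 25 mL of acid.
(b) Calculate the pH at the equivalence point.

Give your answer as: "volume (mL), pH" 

moles acid = 0.2 × 25/1000 = 0.005 mol; V_base = moles/0.15 × 1000 = 33.3 mL. At equivalence only the conjugate base is present: [A⁻] = 0.005/0.058 = 8.5714e-02 M. Kb = Kw/Ka = 1.76e-11; [OH⁻] = √(Kb × [A⁻]) = 1.2295e-06; pOH = 5.91; pH = 14 - pOH = 8.09.

V = 33.3 mL, pH = 8.09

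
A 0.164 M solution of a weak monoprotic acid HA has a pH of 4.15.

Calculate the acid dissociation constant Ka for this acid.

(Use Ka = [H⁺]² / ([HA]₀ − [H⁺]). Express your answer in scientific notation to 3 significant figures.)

[H⁺] = 10^(−pH) = 10^(−4.15) = 7.079e-05 M. For HA ⇌ H⁺ + A⁻, Ka = [H⁺][A⁻]/[HA] = [H⁺]² / ([HA]₀ − [H⁺]) = (7.079e-05)² / (0.164 − 7.079e-05) = 3.06e-08.

K_a = 3.06e-08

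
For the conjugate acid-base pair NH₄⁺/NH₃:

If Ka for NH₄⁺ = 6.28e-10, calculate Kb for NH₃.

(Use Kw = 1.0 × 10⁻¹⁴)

For a conjugate pair Ka × Kb = Kw, so Kb = Kw/Ka = 1.0 × 10⁻¹⁴ / 6.28e-10 = 1.59e-05.

K_b = 1.59e-05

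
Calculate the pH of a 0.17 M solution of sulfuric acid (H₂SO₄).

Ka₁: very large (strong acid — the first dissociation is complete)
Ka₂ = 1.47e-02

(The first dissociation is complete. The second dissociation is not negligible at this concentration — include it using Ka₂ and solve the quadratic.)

First dissociation is complete: [H⁺]₀ = [HSO₄⁻]₀ = C = 0.17 M. Second dissociation HSO₄⁻ ⇌ H⁺ + SO₄²⁻: let x = [SO₄²⁻]. Ka₂ = (C + x)·x / (C − x) = 1.47e-02 → x² + (C + Ka₂)·x − Ka₂·C = 0 → x² + 0.18470·x − 2.499e-03 = 0. x = (−0.18470 + √(0.18470² + 4 × 2.499e-03)) / 2 = 1.2662e-02 M. [H⁺] = C + x = 0.17 + 1.2662e-02 = 1.8266e-01 M. pH = -log(1.8266e-01) = 0.74.

pH = 0.74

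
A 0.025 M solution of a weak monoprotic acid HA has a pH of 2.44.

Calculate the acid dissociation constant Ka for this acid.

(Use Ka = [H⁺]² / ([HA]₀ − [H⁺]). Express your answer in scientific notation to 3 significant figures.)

[H⁺] = 10^(−pH) = 10^(−2.44) = 3.631e-03 M. For HA ⇌ H⁺ + A⁻, Ka = [H⁺][A⁻]/[HA] = [H⁺]² / ([HA]₀ − [H⁺]) = (3.631e-03)² / (0.025 − 3.631e-03) = 6.17e-04.

K_a = 6.17e-04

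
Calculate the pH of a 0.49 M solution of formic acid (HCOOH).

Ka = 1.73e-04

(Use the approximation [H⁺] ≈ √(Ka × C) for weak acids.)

[H⁺] = √(Ka × C) = √(1.73e-04 × 0.49) = 9.2071e-03. pH = -log(9.2071e-03)

pH = 2.04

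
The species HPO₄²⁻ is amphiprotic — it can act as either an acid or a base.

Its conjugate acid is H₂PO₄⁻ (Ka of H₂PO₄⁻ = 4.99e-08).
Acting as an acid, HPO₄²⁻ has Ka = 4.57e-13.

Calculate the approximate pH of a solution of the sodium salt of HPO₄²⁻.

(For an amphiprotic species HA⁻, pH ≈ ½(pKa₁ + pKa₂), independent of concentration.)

pKa₁ = -log(4.99e-08) = 7.30; pKa₂ = -log(4.57e-13) = 12.34. For an amphiprotic species, pH ≈ ½(pKa₁ + pKa₂) = ½(7.30 + 12.34) = 9.82.

pH = 9.82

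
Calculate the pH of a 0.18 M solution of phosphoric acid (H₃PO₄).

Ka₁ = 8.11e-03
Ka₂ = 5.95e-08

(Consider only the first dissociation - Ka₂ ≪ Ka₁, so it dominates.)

First dissociation dominates. From Ka₁ = [H⁺][HA⁻]/[H₂A], x² + Ka₁·x − Ka₁·C = 0 with C = 0.18 M and Ka₁ = 8.11e-03. Solving: [H⁺] = (−Ka₁ + √(Ka₁² + 4·Ka₁·C)) / 2 = 3.4367e-02 M. pH = -log(3.4367e-02) = 1.46.

pH = 1.46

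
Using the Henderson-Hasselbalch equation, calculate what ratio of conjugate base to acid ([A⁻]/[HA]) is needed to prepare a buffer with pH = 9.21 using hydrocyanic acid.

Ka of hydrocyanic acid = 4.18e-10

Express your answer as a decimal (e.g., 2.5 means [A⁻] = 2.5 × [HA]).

pKa = -log(4.18e-10) = 9.3788. pH = pKa + log([A⁻]/[HA]), so log([A⁻]/[HA]) = pH − pKa = 9.21 − 9.3788 = -0.1688. [A⁻]/[HA] = 10^(-0.1688) = 0.678

[A⁻]/[HA] = 0.678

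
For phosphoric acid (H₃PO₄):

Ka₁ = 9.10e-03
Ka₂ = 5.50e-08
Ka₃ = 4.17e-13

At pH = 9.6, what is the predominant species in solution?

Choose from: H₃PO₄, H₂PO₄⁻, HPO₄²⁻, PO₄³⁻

pKa₁ = 2.04, pKa₂ = 7.26, pKa₃ = 12.38. For a polyprotic acid the predominant species crosses at each pKa: below pKa_n the protonated form dominates, above it the deprotonated form does. At pH = 9.6, the predominant species is HPO₄²⁻.

HPO₄²⁻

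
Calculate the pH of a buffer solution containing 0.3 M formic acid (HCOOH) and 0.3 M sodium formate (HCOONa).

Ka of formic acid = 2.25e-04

pKa = -log(2.25e-04) = 3.65. pH = pKa + log([A⁻]/[HA]) = 3.65 + log(0.3/0.3)

pH = 3.65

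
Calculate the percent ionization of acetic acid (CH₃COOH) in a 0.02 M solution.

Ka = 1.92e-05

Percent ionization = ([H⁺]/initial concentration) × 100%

Using Ka equilibrium: x² + Ka×x - Ka×C = 0. Solving: [H⁺] = 6.1015e-04. Percent = (6.1015e-04/0.02) × 100

Percent ionization = 3.05%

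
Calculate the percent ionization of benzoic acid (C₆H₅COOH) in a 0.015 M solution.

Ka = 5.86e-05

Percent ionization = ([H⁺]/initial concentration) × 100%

Using Ka equilibrium: x² + Ka×x - Ka×C = 0. Solving: [H⁺] = 9.0871e-04. Percent = (9.0871e-04/0.015) × 100

Percent ionization = 6.06%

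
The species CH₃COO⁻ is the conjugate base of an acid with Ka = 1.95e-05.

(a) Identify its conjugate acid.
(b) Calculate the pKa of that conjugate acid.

(a) The conjugate acid is formed by adding one H⁺ to CH₃COO⁻, giving CH₃COOH. (b) pKa = -log(Ka) = -log(1.95e-05) = 4.71.

Conjugate acid: CH₃COOH; pK_a = 4.71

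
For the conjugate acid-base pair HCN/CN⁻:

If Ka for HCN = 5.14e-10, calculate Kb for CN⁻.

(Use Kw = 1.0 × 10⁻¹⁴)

For a conjugate pair Ka × Kb = Kw, so Kb = Kw/Ka = 1.0 × 10⁻¹⁴ / 5.14e-10 = 1.95e-05.

K_b = 1.95e-05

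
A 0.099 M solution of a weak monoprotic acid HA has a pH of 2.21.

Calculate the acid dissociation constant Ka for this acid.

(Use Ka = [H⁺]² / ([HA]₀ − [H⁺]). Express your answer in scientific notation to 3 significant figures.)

[H⁺] = 10^(−pH) = 10^(−2.21) = 6.166e-03 M. For HA ⇌ H⁺ + A⁻, Ka = [H⁺][A⁻]/[HA] = [H⁺]² / ([HA]₀ − [H⁺]) = (6.166e-03)² / (0.099 − 6.166e-03) = 4.10e-04.

K_a = 4.10e-04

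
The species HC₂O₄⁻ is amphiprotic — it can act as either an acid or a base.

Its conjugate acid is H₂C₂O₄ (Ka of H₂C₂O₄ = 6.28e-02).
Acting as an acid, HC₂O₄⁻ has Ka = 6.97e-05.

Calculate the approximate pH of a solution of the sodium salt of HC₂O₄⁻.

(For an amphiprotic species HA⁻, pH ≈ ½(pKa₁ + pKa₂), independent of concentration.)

pKa₁ = -log(6.28e-02) = 1.20; pKa₂ = -log(6.97e-05) = 4.16. For an amphiprotic species, pH ≈ ½(pKa₁ + pKa₂) = ½(1.20 + 4.16) = 2.68.

pH = 2.68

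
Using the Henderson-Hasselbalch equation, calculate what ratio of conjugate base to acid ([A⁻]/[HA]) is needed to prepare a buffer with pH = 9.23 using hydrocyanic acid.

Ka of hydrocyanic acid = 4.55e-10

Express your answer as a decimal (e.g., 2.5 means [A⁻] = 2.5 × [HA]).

pKa = -log(4.55e-10) = 9.3420. pH = pKa + log([A⁻]/[HA]), so log([A⁻]/[HA]) = pH − pKa = 9.23 − 9.3420 = -0.1120. [A⁻]/[HA] = 10^(-0.1120) = 0.773

[A⁻]/[HA] = 0.773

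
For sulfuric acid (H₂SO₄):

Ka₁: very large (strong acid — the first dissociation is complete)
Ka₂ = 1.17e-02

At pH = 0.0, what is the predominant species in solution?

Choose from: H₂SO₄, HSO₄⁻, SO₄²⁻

The first dissociation is complete, so H₂SO₄ itself is never the predominant species in water; pKa₂ = -log(1.17e-02) = 1.93. For a polyprotic acid the predominant species crosses at each pKa: below pKa_n the protonated form dominates, above it the deprotonated form does. At pH = 0.0, the predominant species is HSO₄⁻.

HSO₄⁻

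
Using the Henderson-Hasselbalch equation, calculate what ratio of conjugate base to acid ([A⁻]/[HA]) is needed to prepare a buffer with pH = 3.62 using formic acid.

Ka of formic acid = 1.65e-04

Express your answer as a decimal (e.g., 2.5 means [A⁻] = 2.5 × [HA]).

pKa = -log(1.65e-04) = 3.7825. pH = pKa + log([A⁻]/[HA]), so log([A⁻]/[HA]) = pH − pKa = 3.62 − 3.7825 = -0.1625. [A⁻]/[HA] = 10^(-0.1625) = 0.688

[A⁻]/[HA] = 0.688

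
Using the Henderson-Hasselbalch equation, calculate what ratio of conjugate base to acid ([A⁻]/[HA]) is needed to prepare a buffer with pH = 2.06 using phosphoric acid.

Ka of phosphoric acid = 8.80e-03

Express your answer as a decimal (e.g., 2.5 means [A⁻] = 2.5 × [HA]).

pKa = -log(8.80e-03) = 2.0555. pH = pKa + log([A⁻]/[HA]), so log([A⁻]/[HA]) = pH − pKa = 2.06 − 2.0555 = 0.0045. [A⁻]/[HA] = 10^(0.0045) = 1.01

[A⁻]/[HA] = 1.01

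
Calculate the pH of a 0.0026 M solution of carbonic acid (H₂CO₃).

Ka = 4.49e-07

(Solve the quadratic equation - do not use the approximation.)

x² + Ka×x - Ka×C = 0. Using quadratic formula: [H⁺] = 3.3943e-05

pH = 4.47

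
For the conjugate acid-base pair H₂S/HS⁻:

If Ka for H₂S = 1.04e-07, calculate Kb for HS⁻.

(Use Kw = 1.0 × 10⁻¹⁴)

For a conjugate pair Ka × Kb = Kw, so Kb = Kw/Ka = 1.0 × 10⁻¹⁴ / 1.04e-07 = 9.62e-08.

K_b = 9.62e-08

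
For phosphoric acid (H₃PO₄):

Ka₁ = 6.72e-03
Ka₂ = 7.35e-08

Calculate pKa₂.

pKa₂ = -log(Ka₂) = -log(7.35e-08) = 7.13.

pK_{a2} = 7.13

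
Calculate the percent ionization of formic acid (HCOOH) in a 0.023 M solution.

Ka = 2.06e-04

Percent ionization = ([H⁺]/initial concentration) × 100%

Using Ka equilibrium: x² + Ka×x - Ka×C = 0. Solving: [H⁺] = 2.0761e-03. Percent = (2.0761e-03/0.023) × 100

Percent ionization = 9.03%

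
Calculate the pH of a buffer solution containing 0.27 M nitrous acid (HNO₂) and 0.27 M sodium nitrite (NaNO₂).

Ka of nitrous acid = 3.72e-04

pKa = -log(3.72e-04) = 3.43. pH = pKa + log([A⁻]/[HA]) = 3.43 + log(0.27/0.27)

pH = 3.43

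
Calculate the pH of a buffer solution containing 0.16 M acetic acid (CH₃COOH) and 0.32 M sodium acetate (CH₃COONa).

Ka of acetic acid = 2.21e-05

pKa = -log(2.21e-05) = 4.66. pH = pKa + log([A⁻]/[HA]) = 4.66 + log(0.32/0.16)

pH = 4.96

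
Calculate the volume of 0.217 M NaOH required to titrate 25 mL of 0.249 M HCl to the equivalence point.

At equivalence: moles acid = moles base. moles HCl = 0.249 × 25/1000 = 0.006225 mol. V_base = moles / 0.217 × 1000 = 28.7 mL.

V_{base} = 28.7 mL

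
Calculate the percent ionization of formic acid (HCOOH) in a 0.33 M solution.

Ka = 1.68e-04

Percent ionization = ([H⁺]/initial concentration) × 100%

Using Ka equilibrium: x² + Ka×x - Ka×C = 0. Solving: [H⁺] = 7.3623e-03. Percent = (7.3623e-03/0.33) × 100

Percent ionization = 2.23%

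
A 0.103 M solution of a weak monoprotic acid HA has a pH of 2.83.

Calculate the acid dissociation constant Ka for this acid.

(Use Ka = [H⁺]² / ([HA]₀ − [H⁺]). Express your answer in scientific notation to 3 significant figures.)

[H⁺] = 10^(−pH) = 10^(−2.83) = 1.479e-03 M. For HA ⇌ H⁺ + A⁻, Ka = [H⁺][A⁻]/[HA] = [H⁺]² / ([HA]₀ − [H⁺]) = (1.479e-03)² / (0.103 − 1.479e-03) = 2.15e-05.

K_a = 2.15e-05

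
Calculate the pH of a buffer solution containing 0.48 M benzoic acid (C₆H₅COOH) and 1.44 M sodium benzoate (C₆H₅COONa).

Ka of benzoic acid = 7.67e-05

pKa = -log(7.67e-05) = 4.12. pH = pKa + log([A⁻]/[HA]) = 4.12 + log(1.44/0.48)

pH = 4.59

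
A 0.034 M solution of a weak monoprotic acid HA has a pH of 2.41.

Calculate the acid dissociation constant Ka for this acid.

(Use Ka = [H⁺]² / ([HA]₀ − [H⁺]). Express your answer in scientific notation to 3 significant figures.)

[H⁺] = 10^(−pH) = 10^(−2.41) = 3.890e-03 M. For HA ⇌ H⁺ + A⁻, Ka = [H⁺][A⁻]/[HA] = [H⁺]² / ([HA]₀ − [H⁺]) = (3.890e-03)² / (0.034 − 3.890e-03) = 5.03e-04.

K_a = 5.03e-04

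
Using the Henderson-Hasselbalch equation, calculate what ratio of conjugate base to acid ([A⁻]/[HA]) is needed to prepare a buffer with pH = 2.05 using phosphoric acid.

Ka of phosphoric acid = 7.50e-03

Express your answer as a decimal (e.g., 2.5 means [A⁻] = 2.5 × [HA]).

pKa = -log(7.50e-03) = 2.1249. pH = pKa + log([A⁻]/[HA]), so log([A⁻]/[HA]) = pH − pKa = 2.05 − 2.1249 = -0.0749. [A⁻]/[HA] = 10^(-0.0749) = 0.842

[A⁻]/[HA] = 0.842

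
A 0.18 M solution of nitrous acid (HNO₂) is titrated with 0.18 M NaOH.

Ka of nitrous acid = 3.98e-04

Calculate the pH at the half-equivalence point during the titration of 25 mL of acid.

At half-equivalence [HA] = [A⁻], so Henderson-Hasselbalch gives pH = pKa = -log(3.98e-04) = 3.40.

pH = pKa = 3.40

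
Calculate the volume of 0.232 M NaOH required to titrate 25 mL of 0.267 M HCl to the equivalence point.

At equivalence: moles acid = moles base. moles HCl = 0.267 × 25/1000 = 0.006675 mol. V_base = moles / 0.232 × 1000 = 28.8 mL.

V_{base} = 28.8 mL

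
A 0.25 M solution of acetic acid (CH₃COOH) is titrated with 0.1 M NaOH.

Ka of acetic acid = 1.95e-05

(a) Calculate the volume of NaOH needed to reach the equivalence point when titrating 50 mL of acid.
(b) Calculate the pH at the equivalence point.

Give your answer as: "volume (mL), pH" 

moles acid = 0.25 × 50/1000 = 0.0125 mol; V_base = moles/0.1 × 1000 = 125.0 mL. At equivalence only the conjugate base is present: [A⁻] = 0.0125/0.175 = 7.1429e-02 M. Kb = Kw/Ka = 5.13e-10; [OH⁻] = √(Kb × [A⁻]) = 6.0523e-06; pOH = 5.22; pH = 14 - pOH = 8.78.

V = 125.0 mL, pH = 8.78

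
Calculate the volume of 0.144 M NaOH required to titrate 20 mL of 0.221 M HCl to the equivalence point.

At equivalence: moles acid = moles base. moles HCl = 0.221 × 20/1000 = 0.00442 mol. V_base = moles / 0.144 × 1000 = 30.7 mL.

V_{base} = 30.7 mL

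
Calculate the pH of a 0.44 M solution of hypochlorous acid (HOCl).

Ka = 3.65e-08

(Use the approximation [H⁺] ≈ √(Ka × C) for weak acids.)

[H⁺] = √(Ka × C) = √(3.65e-08 × 0.44) = 1.2673e-04. pH = -log(1.2673e-04)

pH = 3.90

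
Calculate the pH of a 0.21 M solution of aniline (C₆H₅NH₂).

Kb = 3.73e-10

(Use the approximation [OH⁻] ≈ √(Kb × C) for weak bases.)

[OH⁻] = √(Kb × C) = √(3.73e-10 × 0.21) = 8.8504e-06. pOH = 5.05, pH = 14 - pOH

pH = 8.95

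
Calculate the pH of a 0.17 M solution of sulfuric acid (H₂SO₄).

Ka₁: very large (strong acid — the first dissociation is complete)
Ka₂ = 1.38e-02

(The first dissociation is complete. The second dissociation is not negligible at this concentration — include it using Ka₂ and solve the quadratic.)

First dissociation is complete: [H⁺]₀ = [HSO₄⁻]₀ = C = 0.17 M. Second dissociation HSO₄⁻ ⇌ H⁺ + SO₄²⁻: let x = [SO₄²⁻]. Ka₂ = (C + x)·x / (C − x) = 1.38e-02 → x² + (C + Ka₂)·x − Ka₂·C = 0 → x² + 0.18380·x − 2.346e-03 = 0. x = (−0.18380 + √(0.18380² + 4 × 2.346e-03)) / 2 = 1.1983e-02 M. [H⁺] = C + x = 0.17 + 1.1983e-02 = 1.8198e-01 M. pH = -log(1.8198e-01) = 0.74.

pH = 0.74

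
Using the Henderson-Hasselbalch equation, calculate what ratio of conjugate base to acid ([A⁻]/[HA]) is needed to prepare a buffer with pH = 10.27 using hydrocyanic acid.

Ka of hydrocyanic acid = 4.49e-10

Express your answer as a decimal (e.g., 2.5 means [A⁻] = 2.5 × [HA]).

pKa = -log(4.49e-10) = 9.3478. pH = pKa + log([A⁻]/[HA]), so log([A⁻]/[HA]) = pH − pKa = 10.27 − 9.3478 = 0.9222. [A⁻]/[HA] = 10^(0.9222) = 8.36

[A⁻]/[HA] = 8.36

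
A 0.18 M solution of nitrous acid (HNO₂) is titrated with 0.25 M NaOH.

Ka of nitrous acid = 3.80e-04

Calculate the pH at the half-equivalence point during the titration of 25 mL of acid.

At half-equivalence [HA] = [A⁻], so Henderson-Hasselbalch gives pH = pKa = -log(3.80e-04) = 3.42.

pH = pKa = 3.42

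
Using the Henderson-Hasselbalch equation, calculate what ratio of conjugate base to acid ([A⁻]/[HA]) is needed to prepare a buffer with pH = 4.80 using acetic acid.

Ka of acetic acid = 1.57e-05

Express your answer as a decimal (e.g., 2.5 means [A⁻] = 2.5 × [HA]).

pKa = -log(1.57e-05) = 4.8041. pH = pKa + log([A⁻]/[HA]), so log([A⁻]/[HA]) = pH − pKa = 4.80 − 4.8041 = -0.0041. [A⁻]/[HA] = 10^(-0.0041) = 0.991

[A⁻]/[HA] = 0.991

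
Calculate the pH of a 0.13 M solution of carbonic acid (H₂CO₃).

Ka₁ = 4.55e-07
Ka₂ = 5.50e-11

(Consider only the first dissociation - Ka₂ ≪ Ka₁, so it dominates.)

First dissociation dominates. From Ka₁ = [H⁺][HA⁻]/[H₂A], x² + Ka₁·x − Ka₁·C = 0 with C = 0.13 M and Ka₁ = 4.55e-07. Solving: [H⁺] = (−Ka₁ + √(Ka₁² + 4·Ka₁·C)) / 2 = 2.4298e-04 M. pH = -log(2.4298e-04) = 3.61.

pH = 3.61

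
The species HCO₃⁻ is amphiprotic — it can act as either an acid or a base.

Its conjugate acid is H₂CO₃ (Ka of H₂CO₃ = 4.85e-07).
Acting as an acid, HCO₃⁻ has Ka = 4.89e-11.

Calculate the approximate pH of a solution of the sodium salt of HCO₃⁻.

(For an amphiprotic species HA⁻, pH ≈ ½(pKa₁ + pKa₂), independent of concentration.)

pKa₁ = -log(4.85e-07) = 6.31; pKa₂ = -log(4.89e-11) = 10.31. For an amphiprotic species, pH ≈ ½(pKa₁ + pKa₂) = ½(6.31 + 10.31) = 8.31.

pH = 8.31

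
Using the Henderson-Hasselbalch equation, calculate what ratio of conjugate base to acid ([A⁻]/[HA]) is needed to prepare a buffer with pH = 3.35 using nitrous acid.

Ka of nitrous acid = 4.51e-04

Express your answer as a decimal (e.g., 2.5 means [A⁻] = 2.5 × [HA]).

pKa = -log(4.51e-04) = 3.3458. pH = pKa + log([A⁻]/[HA]), so log([A⁻]/[HA]) = pH − pKa = 3.35 − 3.3458 = 0.0042. [A⁻]/[HA] = 10^(0.0042) = 1.01

[A⁻]/[HA] = 1.01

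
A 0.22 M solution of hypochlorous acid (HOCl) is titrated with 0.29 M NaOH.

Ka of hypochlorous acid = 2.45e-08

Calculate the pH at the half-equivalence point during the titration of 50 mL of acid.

At half-equivalence [HA] = [A⁻], so Henderson-Hasselbalch gives pH = pKa = -log(2.45e-08) = 7.61.

pH = pKa = 7.61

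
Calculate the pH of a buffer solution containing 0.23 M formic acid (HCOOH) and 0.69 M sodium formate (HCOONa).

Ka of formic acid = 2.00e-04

pKa = -log(2.00e-04) = 3.70. pH = pKa + log([A⁻]/[HA]) = 3.70 + log(0.69/0.23)

pH = 4.18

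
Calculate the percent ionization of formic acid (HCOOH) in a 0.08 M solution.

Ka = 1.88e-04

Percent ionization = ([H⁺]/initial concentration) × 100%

Using Ka equilibrium: x² + Ka×x - Ka×C = 0. Solving: [H⁺] = 3.7853e-03. Percent = (3.7853e-03/0.08) × 100

Percent ionization = 4.73%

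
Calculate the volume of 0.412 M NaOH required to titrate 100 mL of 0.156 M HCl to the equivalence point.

At equivalence: moles acid = moles base. moles HCl = 0.156 × 100/1000 = 0.0156 mol. V_base = moles / 0.412 × 1000 = 37.9 mL.

V_{base} = 37.9 mL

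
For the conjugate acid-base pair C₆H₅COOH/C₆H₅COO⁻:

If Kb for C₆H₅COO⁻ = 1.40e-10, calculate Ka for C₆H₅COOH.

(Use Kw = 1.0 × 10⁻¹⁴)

For a conjugate pair Ka × Kb = Kw, so Ka = Kw/Kb = 1.0 × 10⁻¹⁴ / 1.40e-10 = 7.14e-05.

K_a = 7.14e-05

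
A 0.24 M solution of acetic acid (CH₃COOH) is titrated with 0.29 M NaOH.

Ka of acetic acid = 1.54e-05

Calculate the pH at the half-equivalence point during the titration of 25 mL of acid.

At half-equivalence [HA] = [A⁻], so Henderson-Hasselbalch gives pH = pKa = -log(1.54e-05) = 4.81.

pH = pKa = 4.81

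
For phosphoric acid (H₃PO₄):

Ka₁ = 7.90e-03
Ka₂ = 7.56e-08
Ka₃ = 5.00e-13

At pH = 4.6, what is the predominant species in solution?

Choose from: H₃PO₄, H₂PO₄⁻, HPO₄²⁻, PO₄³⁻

pKa₁ = 2.10, pKa₂ = 7.12, pKa₃ = 12.30. For a polyprotic acid the predominant species crosses at each pKa: below pKa_n the protonated form dominates, above it the deprotonated form does. At pH = 4.6, the predominant species is H₂PO₄⁻.

H₂PO₄⁻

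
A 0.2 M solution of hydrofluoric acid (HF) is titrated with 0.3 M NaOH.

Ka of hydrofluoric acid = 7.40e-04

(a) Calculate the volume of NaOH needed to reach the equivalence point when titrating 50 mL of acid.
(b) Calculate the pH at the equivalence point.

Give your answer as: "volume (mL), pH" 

moles acid = 0.2 × 50/1000 = 0.01 mol; V_base = moles/0.3 × 1000 = 33.3 mL. At equivalence only the conjugate base is present: [A⁻] = 0.01/0.083 = 1.2000e-01 M. Kb = Kw/Ka = 1.35e-11; [OH⁻] = √(Kb × [A⁻]) = 1.2734e-06; pOH = 5.90; pH = 14 - pOH = 8.10.

V = 33.3 mL, pH = 8.10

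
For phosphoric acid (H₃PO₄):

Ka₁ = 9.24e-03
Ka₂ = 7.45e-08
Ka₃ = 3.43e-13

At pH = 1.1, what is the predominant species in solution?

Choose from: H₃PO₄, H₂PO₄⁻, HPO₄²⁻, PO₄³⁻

pKa₁ = 2.03, pKa₂ = 7.13, pKa₃ = 12.46. For a polyprotic acid the predominant species crosses at each pKa: below pKa_n the protonated form dominates, above it the deprotonated form does. At pH = 1.1, the predominant species is H₃PO₄.

H₃PO₄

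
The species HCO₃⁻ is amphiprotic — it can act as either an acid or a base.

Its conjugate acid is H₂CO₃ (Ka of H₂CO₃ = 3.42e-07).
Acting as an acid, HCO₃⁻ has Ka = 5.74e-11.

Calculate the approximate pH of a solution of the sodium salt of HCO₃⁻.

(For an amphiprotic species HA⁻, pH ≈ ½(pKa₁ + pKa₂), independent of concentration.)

pKa₁ = -log(3.42e-07) = 6.47; pKa₂ = -log(5.74e-11) = 10.24. For an amphiprotic species, pH ≈ ½(pKa₁ + pKa₂) = ½(6.47 + 10.24) = 8.35.

pH = 8.35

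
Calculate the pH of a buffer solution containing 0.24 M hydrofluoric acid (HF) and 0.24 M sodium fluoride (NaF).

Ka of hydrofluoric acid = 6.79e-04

pKa = -log(6.79e-04) = 3.17. pH = pKa + log([A⁻]/[HA]) = 3.17 + log(0.24/0.24)

pH = 3.17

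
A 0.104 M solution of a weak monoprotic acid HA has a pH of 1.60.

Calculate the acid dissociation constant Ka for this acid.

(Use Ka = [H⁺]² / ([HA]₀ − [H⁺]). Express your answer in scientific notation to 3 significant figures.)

[H⁺] = 10^(−pH) = 10^(−1.60) = 2.512e-02 M. For HA ⇌ H⁺ + A⁻, Ka = [H⁺][A⁻]/[HA] = [H⁺]² / ([HA]₀ − [H⁺]) = (2.512e-02)² / (0.104 − 2.512e-02) = 8.00e-03.

K_a = 8.00e-03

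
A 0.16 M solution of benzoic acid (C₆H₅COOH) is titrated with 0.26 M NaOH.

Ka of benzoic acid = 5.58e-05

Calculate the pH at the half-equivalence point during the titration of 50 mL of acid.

At half-equivalence [HA] = [A⁻], so Henderson-Hasselbalch gives pH = pKa = -log(5.58e-05) = 4.25.

pH = pKa = 4.25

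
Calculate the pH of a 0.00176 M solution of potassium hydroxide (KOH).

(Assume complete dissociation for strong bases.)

[OH⁻] = 0.00176 M for strong base. pOH = -log[OH⁻] = 2.75, pH = 14 - pOH

pH = 11.25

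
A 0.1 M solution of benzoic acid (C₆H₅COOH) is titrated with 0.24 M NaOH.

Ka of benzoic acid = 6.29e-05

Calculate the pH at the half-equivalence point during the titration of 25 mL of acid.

At half-equivalence [HA] = [A⁻], so Henderson-Hasselbalch gives pH = pKa = -log(6.29e-05) = 4.20.

pH = pKa = 4.20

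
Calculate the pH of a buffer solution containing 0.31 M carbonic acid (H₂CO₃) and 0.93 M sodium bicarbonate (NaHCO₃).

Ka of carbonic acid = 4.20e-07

pKa = -log(4.20e-07) = 6.38. pH = pKa + log([A⁻]/[HA]) = 6.38 + log(0.93/0.31)

pH = 6.85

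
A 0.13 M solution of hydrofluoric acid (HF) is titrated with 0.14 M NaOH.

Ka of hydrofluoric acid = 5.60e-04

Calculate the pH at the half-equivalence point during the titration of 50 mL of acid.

At half-equivalence [HA] = [A⁻], so Henderson-Hasselbalch gives pH = pKa = -log(5.60e-04) = 3.25.

pH = pKa = 3.25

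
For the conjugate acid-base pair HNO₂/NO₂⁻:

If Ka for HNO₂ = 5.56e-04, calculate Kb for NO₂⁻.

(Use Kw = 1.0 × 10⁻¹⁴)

For a conjugate pair Ka × Kb = Kw, so Kb = Kw/Ka = 1.0 × 10⁻¹⁴ / 5.56e-04 = 1.80e-11.

K_b = 1.80e-11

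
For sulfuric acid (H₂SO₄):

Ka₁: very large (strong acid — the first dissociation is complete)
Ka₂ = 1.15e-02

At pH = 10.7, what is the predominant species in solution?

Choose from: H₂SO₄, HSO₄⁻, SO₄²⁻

The first dissociation is complete, so H₂SO₄ itself is never the predominant species in water; pKa₂ = -log(1.15e-02) = 1.94. For a polyprotic acid the predominant species crosses at each pKa: below pKa_n the protonated form dominates, above it the deprotonated form does. At pH = 10.7, the predominant species is SO₄²⁻.

SO₄²⁻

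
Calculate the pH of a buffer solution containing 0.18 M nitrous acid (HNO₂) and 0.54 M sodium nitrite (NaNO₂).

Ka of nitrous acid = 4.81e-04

pKa = -log(4.81e-04) = 3.32. pH = pKa + log([A⁻]/[HA]) = 3.32 + log(0.54/0.18)

pH = 3.79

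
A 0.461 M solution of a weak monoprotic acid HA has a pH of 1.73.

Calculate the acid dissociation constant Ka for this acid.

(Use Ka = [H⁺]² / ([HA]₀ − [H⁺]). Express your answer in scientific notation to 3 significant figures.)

[H⁺] = 10^(−pH) = 10^(−1.73) = 1.862e-02 M. For HA ⇌ H⁺ + A⁻, Ka = [H⁺][A⁻]/[HA] = [H⁺]² / ([HA]₀ − [H⁺]) = (1.862e-02)² / (0.461 − 1.862e-02) = 7.84e-04.

K_a = 7.84e-04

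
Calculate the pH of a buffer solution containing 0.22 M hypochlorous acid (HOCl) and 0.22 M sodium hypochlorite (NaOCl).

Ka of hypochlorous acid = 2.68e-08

pKa = -log(2.68e-08) = 7.57. pH = pKa + log([A⁻]/[HA]) = 7.57 + log(0.22/0.22)

pH = 7.57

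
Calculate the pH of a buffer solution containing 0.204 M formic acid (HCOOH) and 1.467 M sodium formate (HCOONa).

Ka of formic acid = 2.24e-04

pKa = -log(2.24e-04) = 3.65. pH = pKa + log([A⁻]/[HA]) = 3.65 + log(1.467/0.204)

pH = 4.51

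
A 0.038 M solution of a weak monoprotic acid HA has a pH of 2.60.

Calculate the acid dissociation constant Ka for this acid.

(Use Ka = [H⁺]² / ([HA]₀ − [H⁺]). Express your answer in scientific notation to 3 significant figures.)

[H⁺] = 10^(−pH) = 10^(−2.60) = 2.512e-03 M. For HA ⇌ H⁺ + A⁻, Ka = [H⁺][A⁻]/[HA] = [H⁺]² / ([HA]₀ − [H⁺]) = (2.512e-03)² / (0.038 − 2.512e-03) = 1.78e-04.

K_a = 1.78e-04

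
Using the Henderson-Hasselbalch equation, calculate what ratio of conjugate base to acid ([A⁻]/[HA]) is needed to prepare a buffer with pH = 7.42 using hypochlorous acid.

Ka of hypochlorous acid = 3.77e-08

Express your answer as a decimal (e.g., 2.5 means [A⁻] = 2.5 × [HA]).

pKa = -log(3.77e-08) = 7.4237. pH = pKa + log([A⁻]/[HA]), so log([A⁻]/[HA]) = pH − pKa = 7.42 − 7.4237 = -0.0037. [A⁻]/[HA] = 10^(-0.0037) = 0.992

[A⁻]/[HA] = 0.992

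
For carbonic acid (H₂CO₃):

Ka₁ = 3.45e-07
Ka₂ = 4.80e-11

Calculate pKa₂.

pKa₂ = -log(Ka₂) = -log(4.80e-11) = 10.32.

pK_{a2} = 10.32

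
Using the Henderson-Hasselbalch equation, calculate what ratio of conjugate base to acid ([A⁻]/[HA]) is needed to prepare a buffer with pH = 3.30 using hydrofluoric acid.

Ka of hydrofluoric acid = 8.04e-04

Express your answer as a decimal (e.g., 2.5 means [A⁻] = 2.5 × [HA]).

pKa = -log(8.04e-04) = 3.0947. pH = pKa + log([A⁻]/[HA]), so log([A⁻]/[HA]) = pH − pKa = 3.30 − 3.0947 = 0.2053. [A⁻]/[HA] = 10^(0.2053) = 1.60

[A⁻]/[HA] = 1.60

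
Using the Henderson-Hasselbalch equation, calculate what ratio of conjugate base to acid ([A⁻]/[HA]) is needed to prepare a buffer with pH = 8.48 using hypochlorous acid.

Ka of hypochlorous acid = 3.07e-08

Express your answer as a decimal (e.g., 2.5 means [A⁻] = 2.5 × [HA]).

pKa = -log(3.07e-08) = 7.5129. pH = pKa + log([A⁻]/[HA]), so log([A⁻]/[HA]) = pH − pKa = 8.48 − 7.5129 = 0.9671. [A⁻]/[HA] = 10^(0.9671) = 9.27

[A⁻]/[HA] = 9.27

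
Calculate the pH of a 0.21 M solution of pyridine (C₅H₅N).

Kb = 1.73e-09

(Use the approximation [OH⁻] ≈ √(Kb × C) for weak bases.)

[OH⁻] = √(Kb × C) = √(1.73e-09 × 0.21) = 1.9060e-05. pOH = 4.72, pH = 14 - pOH

pH = 9.28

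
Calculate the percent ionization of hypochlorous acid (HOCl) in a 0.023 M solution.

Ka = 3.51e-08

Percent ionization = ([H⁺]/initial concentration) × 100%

Using Ka equilibrium: x² + Ka×x - Ka×C = 0. Solving: [H⁺] = 2.8395e-05. Percent = (2.8395e-05/0.023) × 100

Percent ionization = 0.123%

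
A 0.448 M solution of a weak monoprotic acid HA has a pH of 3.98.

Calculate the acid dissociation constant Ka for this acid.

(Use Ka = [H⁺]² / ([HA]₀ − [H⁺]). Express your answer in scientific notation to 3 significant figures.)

[H⁺] = 10^(−pH) = 10^(−3.98) = 1.047e-04 M. For HA ⇌ H⁺ + A⁻, Ka = [H⁺][A⁻]/[HA] = [H⁺]² / ([HA]₀ − [H⁺]) = (1.047e-04)² / (0.448 − 1.047e-04) = 2.45e-08.

K_a = 2.45e-08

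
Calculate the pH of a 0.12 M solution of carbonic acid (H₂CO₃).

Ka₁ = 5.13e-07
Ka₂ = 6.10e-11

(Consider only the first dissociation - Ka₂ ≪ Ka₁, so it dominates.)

First dissociation dominates. From Ka₁ = [H⁺][HA⁻]/[H₂A], x² + Ka₁·x − Ka₁·C = 0 with C = 0.12 M and Ka₁ = 5.13e-07. Solving: [H⁺] = (−Ka₁ + √(Ka₁² + 4·Ka₁·C)) / 2 = 2.4786e-04 M. pH = -log(2.4786e-04) = 3.61.

pH = 3.61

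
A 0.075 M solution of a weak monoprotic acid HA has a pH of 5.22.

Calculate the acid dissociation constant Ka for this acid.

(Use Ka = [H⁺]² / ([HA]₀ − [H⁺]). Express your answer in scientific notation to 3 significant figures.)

[H⁺] = 10^(−pH) = 10^(−5.22) = 6.026e-06 M. For HA ⇌ H⁺ + A⁻, Ka = [H⁺][A⁻]/[HA] = [H⁺]² / ([HA]₀ − [H⁺]) = (6.026e-06)² / (0.075 − 6.026e-06) = 4.84e-10.

K_a = 4.84e-10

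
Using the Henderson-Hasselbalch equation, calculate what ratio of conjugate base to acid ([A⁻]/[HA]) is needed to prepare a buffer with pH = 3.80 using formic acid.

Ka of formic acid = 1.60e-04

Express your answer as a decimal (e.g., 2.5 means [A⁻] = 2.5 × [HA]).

pKa = -log(1.60e-04) = 3.7959. pH = pKa + log([A⁻]/[HA]), so log([A⁻]/[HA]) = pH − pKa = 3.80 − 3.7959 = 0.0041. [A⁻]/[HA] = 10^(0.0041) = 1.01

[A⁻]/[HA] = 1.01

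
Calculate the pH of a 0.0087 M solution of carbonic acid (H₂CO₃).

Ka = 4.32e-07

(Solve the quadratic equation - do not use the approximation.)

x² + Ka×x - Ka×C = 0. Using quadratic formula: [H⁺] = 6.1090e-05

pH = 4.21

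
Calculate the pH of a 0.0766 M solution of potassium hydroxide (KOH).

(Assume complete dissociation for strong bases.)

[OH⁻] = 0.0766 M for strong base. pOH = -log[OH⁻] = 1.12, pH = 14 - pOH

pH = 12.88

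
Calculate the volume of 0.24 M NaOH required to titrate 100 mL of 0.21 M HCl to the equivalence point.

At equivalence: moles acid = moles base. moles HCl = 0.21 × 100/1000 = 0.021 mol. V_base = moles / 0.24 × 1000 = 87.5 mL.

V_{base} = 87.5 mL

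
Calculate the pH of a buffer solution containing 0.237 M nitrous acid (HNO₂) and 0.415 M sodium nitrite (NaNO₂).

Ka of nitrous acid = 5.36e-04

pKa = -log(5.36e-04) = 3.27. pH = pKa + log([A⁻]/[HA]) = 3.27 + log(0.415/0.237)

pH = 3.51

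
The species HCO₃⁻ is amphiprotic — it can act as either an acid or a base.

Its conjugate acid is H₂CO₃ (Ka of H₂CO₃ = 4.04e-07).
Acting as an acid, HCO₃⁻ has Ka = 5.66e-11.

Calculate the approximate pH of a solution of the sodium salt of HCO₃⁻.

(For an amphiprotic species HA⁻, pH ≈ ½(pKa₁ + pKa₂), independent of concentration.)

pKa₁ = -log(4.04e-07) = 6.39; pKa₂ = -log(5.66e-11) = 10.25. For an amphiprotic species, pH ≈ ½(pKa₁ + pKa₂) = ½(6.39 + 10.25) = 8.32.

pH = 8.32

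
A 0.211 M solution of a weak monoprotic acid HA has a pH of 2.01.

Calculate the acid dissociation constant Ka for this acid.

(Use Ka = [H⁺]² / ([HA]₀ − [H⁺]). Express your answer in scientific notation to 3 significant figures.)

[H⁺] = 10^(−pH) = 10^(−2.01) = 9.772e-03 M. For HA ⇌ H⁺ + A⁻, Ka = [H⁺][A⁻]/[HA] = [H⁺]² / ([HA]₀ − [H⁺]) = (9.772e-03)² / (0.211 − 9.772e-03) = 4.75e-04.

K_a = 4.75e-04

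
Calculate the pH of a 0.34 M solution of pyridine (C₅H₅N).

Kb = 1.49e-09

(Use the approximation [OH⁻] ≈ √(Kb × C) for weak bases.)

[OH⁻] = √(Kb × C) = √(1.49e-09 × 0.34) = 2.2508e-05. pOH = 4.65, pH = 14 - pOH

pH = 9.35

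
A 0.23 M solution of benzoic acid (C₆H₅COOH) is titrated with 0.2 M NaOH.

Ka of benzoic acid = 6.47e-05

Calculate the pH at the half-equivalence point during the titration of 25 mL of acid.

At half-equivalence [HA] = [A⁻], so Henderson-Hasselbalch gives pH = pKa = -log(6.47e-05) = 4.19.

pH = pKa = 4.19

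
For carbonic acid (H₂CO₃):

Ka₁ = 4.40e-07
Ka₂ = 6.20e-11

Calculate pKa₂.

pKa₂ = -log(Ka₂) = -log(6.20e-11) = 10.21.

pK_{a2} = 10.21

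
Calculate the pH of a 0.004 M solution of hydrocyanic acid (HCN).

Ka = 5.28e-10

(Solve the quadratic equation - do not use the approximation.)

x² + Ka×x - Ka×C = 0. Using quadratic formula: [H⁺] = 1.4530e-06

pH = 5.84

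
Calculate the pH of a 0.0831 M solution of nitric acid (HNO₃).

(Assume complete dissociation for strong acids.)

[H⁺] = 0.0831 M for strong acid. pH = -log[H⁺] = -log(0.0831)

pH = 1.08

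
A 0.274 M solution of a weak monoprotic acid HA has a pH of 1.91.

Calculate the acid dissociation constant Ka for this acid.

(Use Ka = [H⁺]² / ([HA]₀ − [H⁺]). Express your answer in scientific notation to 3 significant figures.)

[H⁺] = 10^(−pH) = 10^(−1.91) = 1.230e-02 M. For HA ⇌ H⁺ + A⁻, Ka = [H⁺][A⁻]/[HA] = [H⁺]² / ([HA]₀ − [H⁺]) = (1.230e-02)² / (0.274 − 1.230e-02) = 5.78e-04.

K_a = 5.78e-04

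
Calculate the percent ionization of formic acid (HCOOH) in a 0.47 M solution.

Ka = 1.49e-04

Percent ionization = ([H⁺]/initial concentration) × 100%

Using Ka equilibrium: x² + Ka×x - Ka×C = 0. Solving: [H⁺] = 8.2942e-03. Percent = (8.2942e-03/0.47) × 100

Percent ionization = 1.76%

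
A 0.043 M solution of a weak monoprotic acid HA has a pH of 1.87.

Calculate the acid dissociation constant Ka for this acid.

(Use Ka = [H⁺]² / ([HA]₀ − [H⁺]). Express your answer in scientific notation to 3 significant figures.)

[H⁺] = 10^(−pH) = 10^(−1.87) = 1.349e-02 M. For HA ⇌ H⁺ + A⁻, Ka = [H⁺][A⁻]/[HA] = [H⁺]² / ([HA]₀ − [H⁺]) = (1.349e-02)² / (0.043 − 1.349e-02) = 6.17e-03.

K_a = 6.17e-03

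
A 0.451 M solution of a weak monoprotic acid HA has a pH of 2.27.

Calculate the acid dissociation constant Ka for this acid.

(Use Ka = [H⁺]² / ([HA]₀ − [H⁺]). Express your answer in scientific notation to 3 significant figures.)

[H⁺] = 10^(−pH) = 10^(−2.27) = 5.370e-03 M. For HA ⇌ H⁺ + A⁻, Ka = [H⁺][A⁻]/[HA] = [H⁺]² / ([HA]₀ − [H⁺]) = (5.370e-03)² / (0.451 − 5.370e-03) = 6.47e-05.

K_a = 6.47e-05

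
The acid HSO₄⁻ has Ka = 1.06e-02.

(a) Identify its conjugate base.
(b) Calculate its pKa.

(a) The conjugate base is formed by removing one H⁺ from HSO₄⁻, giving SO₄²⁻. (b) pKa = -log(Ka) = -log(1.06e-02) = 1.97.

Conjugate base: SO₄²⁻; pK_a = 1.97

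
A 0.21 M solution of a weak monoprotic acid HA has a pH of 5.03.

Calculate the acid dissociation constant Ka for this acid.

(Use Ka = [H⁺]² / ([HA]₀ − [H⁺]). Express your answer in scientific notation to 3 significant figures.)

[H⁺] = 10^(−pH) = 10^(−5.03) = 9.333e-06 M. For HA ⇌ H⁺ + A⁻, Ka = [H⁺][A⁻]/[HA] = [H⁺]² / ([HA]₀ − [H⁺]) = (9.333e-06)² / (0.21 − 9.333e-06) = 4.15e-10.

K_a = 4.15e-10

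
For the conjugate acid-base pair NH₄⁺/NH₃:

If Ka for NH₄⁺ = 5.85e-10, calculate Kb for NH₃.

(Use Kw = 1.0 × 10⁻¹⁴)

For a conjugate pair Ka × Kb = Kw, so Kb = Kw/Ka = 1.0 × 10⁻¹⁴ / 5.85e-10 = 1.71e-05.

K_b = 1.71e-05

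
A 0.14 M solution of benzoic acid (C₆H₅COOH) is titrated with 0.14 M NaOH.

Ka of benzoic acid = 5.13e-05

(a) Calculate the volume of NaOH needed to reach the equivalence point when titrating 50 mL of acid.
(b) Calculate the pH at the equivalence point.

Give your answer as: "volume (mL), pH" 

moles acid = 0.14 × 50/1000 = 0.007 mol; V_base = moles/0.14 × 1000 = 50.0 mL. At equivalence only the conjugate base is present: [A⁻] = 0.007/0.100 = 7.0000e-02 M. Kb = Kw/Ka = 1.95e-10; [OH⁻] = √(Kb × [A⁻]) = 3.6939e-06; pOH = 5.43; pH = 14 - pOH = 8.57.

V = 50.0 mL, pH = 8.57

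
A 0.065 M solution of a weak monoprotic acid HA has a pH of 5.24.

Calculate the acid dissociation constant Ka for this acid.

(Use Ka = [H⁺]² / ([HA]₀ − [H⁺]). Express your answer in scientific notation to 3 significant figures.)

[H⁺] = 10^(−pH) = 10^(−5.24) = 5.754e-06 M. For HA ⇌ H⁺ + A⁻, Ka = [H⁺][A⁻]/[HA] = [H⁺]² / ([HA]₀ − [H⁺]) = (5.754e-06)² / (0.065 − 5.754e-06) = 5.09e-10.

K_a = 5.09e-10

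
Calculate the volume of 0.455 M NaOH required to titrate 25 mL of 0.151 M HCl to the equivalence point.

At equivalence: moles acid = moles base. moles HCl = 0.151 × 25/1000 = 0.003775 mol. V_base = moles / 0.455 × 1000 = 8.3 mL.

V_{base} = 8.3 mL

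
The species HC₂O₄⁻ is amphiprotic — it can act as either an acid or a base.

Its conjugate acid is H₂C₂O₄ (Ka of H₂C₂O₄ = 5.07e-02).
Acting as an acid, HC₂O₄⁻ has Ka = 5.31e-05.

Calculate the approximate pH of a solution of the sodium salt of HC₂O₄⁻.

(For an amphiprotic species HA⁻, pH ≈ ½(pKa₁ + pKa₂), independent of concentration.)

pKa₁ = -log(5.07e-02) = 1.29; pKa₂ = -log(5.31e-05) = 4.27. For an amphiprotic species, pH ≈ ½(pKa₁ + pKa₂) = ½(1.29 + 4.27) = 2.78.

pH = 2.78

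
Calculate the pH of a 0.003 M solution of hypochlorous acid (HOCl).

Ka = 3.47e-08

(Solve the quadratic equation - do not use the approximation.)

x² + Ka×x - Ka×C = 0. Using quadratic formula: [H⁺] = 1.0186e-05

pH = 4.99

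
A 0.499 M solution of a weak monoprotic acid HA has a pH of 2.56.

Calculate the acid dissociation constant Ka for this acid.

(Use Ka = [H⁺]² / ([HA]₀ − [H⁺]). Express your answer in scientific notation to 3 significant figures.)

[H⁺] = 10^(−pH) = 10^(−2.56) = 2.754e-03 M. For HA ⇌ H⁺ + A⁻, Ka = [H⁺][A⁻]/[HA] = [H⁺]² / ([HA]₀ − [H⁺]) = (2.754e-03)² / (0.499 − 2.754e-03) = 1.53e-05.

K_a = 1.53e-05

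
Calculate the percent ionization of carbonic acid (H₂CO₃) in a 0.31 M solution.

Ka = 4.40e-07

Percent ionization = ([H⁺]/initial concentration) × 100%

Using Ka equilibrium: x² + Ka×x - Ka×C = 0. Solving: [H⁺] = 3.6910e-04. Percent = (3.6910e-04/0.31) × 100

Percent ionization = 0.119%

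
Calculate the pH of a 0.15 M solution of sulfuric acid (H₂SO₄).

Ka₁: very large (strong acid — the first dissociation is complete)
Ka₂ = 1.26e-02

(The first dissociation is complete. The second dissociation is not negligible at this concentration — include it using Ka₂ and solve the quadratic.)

First dissociation is complete: [H⁺]₀ = [HSO₄⁻]₀ = C = 0.15 M. Second dissociation HSO₄⁻ ⇌ H⁺ + SO₄²⁻: let x = [SO₄²⁻]. Ka₂ = (C + x)·x / (C − x) = 1.26e-02 → x² + (C + Ka₂)·x − Ka₂·C = 0 → x² + 0.16260·x − 1.890e-03 = 0. x = (−0.16260 + √(0.16260² + 4 × 1.890e-03)) / 2 = 1.0894e-02 M. [H⁺] = C + x = 0.15 + 1.0894e-02 = 1.6089e-01 M. pH = -log(1.6089e-01) = 0.79.

pH = 0.79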